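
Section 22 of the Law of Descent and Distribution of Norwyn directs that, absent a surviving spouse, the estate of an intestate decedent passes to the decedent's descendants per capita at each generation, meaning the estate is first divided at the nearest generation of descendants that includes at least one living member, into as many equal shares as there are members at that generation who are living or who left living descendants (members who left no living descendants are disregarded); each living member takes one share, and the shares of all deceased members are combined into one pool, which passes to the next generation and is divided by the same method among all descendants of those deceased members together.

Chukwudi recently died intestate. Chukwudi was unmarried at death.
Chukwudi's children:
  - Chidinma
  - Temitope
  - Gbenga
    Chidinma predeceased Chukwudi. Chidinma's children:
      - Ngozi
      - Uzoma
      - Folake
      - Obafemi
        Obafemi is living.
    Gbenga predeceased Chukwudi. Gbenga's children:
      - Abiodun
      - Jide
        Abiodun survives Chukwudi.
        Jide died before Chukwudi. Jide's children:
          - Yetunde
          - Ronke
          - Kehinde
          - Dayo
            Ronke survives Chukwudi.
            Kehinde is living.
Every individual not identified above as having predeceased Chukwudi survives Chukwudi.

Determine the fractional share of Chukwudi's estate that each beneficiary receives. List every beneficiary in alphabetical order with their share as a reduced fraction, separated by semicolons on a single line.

Abiodun 1/9; Dayo 1/36; Folake 1/9; Kehinde 1/36; Ngozi 1/9; Obafemi 1/9; Ronke 1/36; Temitope 1/3; Uzoma 1/9; Yetunde 1/36

There is no surviving spouse, so the entire estate passes to Chukwudi's descendants per capita at each generation.
At generation 1 (Chidinma, Temitope, Gbenga) there are 3 shares of (1)/3 = 1/3 each.
Living: Temitope — each takes 1/3.
Deceased: Chidinma and Gbenga. Their combined 2/3 is pooled and carried to generation 2.
At generation 2 (Ngozi, Uzoma, Folake, Obafemi, Abiodun, Jide) there are 6 shares of (2/3)/6 = 1/9 each.
Living: Ngozi, Uzoma, Folake, Obafemi, and Abiodun — each takes 1/9.
Deceased: Jide. That 1/9 share is carried to generation 3.
At generation 3 (Yetunde, Ronke, Kehinde, Dayo) there are 4 shares of (1/9)/4 = 1/36 each.
Living: Yetunde, Ronke, Kehinde, and Dayo — each takes 1/36.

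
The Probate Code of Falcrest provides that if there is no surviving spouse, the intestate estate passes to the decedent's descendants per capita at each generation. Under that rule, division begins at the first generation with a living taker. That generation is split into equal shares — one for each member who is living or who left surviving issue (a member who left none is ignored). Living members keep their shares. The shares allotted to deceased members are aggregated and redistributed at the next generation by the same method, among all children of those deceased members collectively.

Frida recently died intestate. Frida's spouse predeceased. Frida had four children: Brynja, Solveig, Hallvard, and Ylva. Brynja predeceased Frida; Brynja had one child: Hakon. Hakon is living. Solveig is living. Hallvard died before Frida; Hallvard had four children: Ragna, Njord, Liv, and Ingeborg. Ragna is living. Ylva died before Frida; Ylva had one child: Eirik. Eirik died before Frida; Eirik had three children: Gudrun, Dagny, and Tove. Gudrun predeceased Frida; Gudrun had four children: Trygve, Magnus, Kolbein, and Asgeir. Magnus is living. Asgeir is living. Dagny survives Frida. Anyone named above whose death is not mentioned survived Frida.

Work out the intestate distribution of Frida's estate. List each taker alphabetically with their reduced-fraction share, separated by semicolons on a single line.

There is no surviving spouse, so the entire estate passes to Frida's descendants per capita at each generation.
At generation 1 (Brynja, Solveig, Hallvard, Ylva) there are 4 shares of (1)/4 = 1/4 each.
Living: Solveig — each takes 1/4.
Deceased: Brynja, Hallvard, and Ylva. Their combined 3/4 is pooled and carried to generation 2.
At generation 2 (Hakon, Ragna, Njord, Liv, Ingeborg, Eirik) there are 6 shares of (3/4)/6 = 1/8 each.
Living: Hakon, Ragna, Njord, Liv, and Ingeborg — each takes 1/8.
Deceased: Eirik. That 1/8 share is carried to generation 3.
At generation 3 (Gudrun, Dagny, Tove) there are 3 shares of (1/8)/3 = 1/24 each.
Living: Dagny and Tove — each takes 1/24.
Deceased: Gudrun. That 1/24 share is carried to generation 4.
At generation 4 (Trygve, Magnus, Kolbein, Asgeir) there are 4 shares of (1/24)/4 = 1/96 each.
Living: Trygve, Magnus, Kolbein, and Asgeir — each takes 1/96.

Asgeir 1/96; Dagny 1/24; Hakon 1/8; Ingeborg 1/8; Kolbein 1/96; Liv 1/8; Magnus 1/96; Njord 1/8; Ragna 1/8; Solveig 1/4; Tove 1/24; Trygve 1/96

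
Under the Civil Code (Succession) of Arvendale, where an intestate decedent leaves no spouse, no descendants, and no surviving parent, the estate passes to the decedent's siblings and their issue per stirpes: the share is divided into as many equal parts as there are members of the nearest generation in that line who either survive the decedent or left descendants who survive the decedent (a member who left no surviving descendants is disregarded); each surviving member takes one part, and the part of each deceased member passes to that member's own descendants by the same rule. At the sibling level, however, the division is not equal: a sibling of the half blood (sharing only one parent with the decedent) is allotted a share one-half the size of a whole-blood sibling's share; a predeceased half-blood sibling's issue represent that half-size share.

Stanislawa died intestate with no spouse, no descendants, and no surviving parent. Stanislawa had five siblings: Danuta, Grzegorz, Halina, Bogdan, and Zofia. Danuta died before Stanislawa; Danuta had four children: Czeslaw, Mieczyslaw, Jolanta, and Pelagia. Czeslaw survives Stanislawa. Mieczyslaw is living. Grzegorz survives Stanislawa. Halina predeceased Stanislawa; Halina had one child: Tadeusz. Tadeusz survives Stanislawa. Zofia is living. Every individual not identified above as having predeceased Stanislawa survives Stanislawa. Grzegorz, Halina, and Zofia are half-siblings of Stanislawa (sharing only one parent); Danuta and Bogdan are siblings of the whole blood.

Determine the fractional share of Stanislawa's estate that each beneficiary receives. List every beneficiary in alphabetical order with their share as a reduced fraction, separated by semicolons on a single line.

Bogdan 2/7; Czeslaw 1/14; Grzegorz 1/7; Jolanta 1/14; Mieczyslaw 1/14; Pelagia 1/14; Tadeusz 1/7; Zofia 1/7

No spouse, descendants, or parent survives, so the estate passes to Stanislawa's siblings per stirpes.
Half-blood siblings count for one-half the weight of whole-blood siblings at the initial division.
Dividing 1 in proportion to weights (total weight 7/2): Danuta (weight 1) → 2/7; Grzegorz (weight 1/2) → 1/7; Halina (weight 1/2) → 1/7; Bogdan (weight 1) → 2/7; Zofia (weight 1/2) → 1/7.
Danuta predeceased; the 2/7 allotted to Danuta's branch passes to Danuta's issue by representation.
The 2/7 is divided into 4 equal shares of 1/14 among Czeslaw, Mieczyslaw, Jolanta, Pelagia.
Czeslaw is living and takes 1/14.
Mieczyslaw is living and takes 1/14.
Jolanta is living and takes 1/14.
Pelagia is living and takes 1/14.
Grzegorz is living and takes 1/7.
Halina predeceased; the 1/7 allotted to Halina's branch passes to Halina's issue by representation.
Tadeusz is the sole taker at this level and receives the full 1/7.
Bogdan is living and takes 2/7.
Zofia is living and takes 1/7.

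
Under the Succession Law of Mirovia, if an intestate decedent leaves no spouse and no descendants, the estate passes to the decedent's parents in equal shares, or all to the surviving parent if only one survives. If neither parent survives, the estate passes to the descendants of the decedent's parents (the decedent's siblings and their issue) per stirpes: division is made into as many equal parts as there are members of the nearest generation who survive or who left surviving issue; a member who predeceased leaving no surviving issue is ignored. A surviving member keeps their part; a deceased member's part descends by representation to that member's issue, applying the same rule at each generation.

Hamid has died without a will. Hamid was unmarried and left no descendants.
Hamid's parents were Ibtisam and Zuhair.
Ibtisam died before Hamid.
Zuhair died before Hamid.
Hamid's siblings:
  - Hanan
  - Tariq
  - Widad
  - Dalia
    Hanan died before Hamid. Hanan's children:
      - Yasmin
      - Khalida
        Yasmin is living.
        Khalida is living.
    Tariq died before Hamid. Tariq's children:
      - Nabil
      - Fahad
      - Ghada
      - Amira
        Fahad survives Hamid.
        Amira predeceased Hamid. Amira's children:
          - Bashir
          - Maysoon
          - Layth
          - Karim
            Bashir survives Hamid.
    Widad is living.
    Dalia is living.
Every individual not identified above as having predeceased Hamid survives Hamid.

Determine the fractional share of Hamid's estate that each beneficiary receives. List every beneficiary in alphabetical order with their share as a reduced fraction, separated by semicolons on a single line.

Neither parent survives and there are no descendants, so the estate passes to Hamid's siblings and their issue per stirpes.
The estate is divided into 4 equal shares of 1/4 among Hanan, Tariq, Widad, Dalia.
Hanan predeceased; the 1/4 allotted to Hanan's branch passes to Hanan's issue by representation.
The 1/4 is divided into 2 equal shares of 1/8 among Yasmin, Khalida.
Yasmin is living and takes 1/8.
Khalida is living and takes 1/8.
Tariq predeceased; the 1/4 allotted to Tariq's branch passes to Tariq's issue by representation.
The 1/4 is divided into 4 equal shares of 1/16 among Nabil, Fahad, Ghada, Amira.
Nabil is living and takes 1/16.
Fahad is living and takes 1/16.
Ghada is living and takes 1/16.
Amira predeceased; the 1/16 allotted to Amira's branch passes to Amira's issue by representation.
The 1/16 is divided into 4 equal shares of 1/64 among Bashir, Maysoon, Layth, Karim.
Bashir is living and takes 1/64.
Maysoon is living and takes 1/64.
Layth is living and takes 1/64.
Karim is living and takes 1/64.
Widad is living and takes 1/4.
Dalia is living and takes 1/4.

Bashir 1/64; Dalia 1/4; Fahad 1/16; Ghada 1/16; Karim 1/64; Khalida 1/8; Layth 1/64; Maysoon 1/64; Nabil 1/16; Widad 1/4; Yasmin 1/8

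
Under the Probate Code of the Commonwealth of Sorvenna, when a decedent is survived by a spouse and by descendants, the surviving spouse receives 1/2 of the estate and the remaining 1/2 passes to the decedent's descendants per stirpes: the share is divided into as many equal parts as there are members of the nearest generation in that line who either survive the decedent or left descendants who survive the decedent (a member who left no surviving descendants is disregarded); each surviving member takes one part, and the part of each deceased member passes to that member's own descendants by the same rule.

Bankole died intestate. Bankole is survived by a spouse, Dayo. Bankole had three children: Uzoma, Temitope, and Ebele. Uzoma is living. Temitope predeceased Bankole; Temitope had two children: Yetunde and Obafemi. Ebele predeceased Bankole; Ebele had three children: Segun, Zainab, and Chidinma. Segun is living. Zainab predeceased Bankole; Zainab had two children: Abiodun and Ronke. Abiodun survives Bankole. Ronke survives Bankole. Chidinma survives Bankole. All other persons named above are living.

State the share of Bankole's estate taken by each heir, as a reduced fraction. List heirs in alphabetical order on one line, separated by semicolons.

Abiodun 1/36; Chidinma 1/18; Dayo 1/2; Obafemi 1/12; Ronke 1/36; Segun 1/18; Uzoma 1/6; Yetunde 1/12

Dayo, as surviving spouse, takes 1/2.
The remaining 1/2 passes to Bankole's descendants per stirpes.
The 1/2 is divided into 3 equal shares of 1/6 among Uzoma, Temitope, Ebele.
Uzoma is living and takes 1/6.
Temitope predeceased; the 1/6 allotted to Temitope's branch passes to Temitope's issue by representation.
The 1/6 is divided into 2 equal shares of 1/12 among Yetunde, Obafemi.
Yetunde is living and takes 1/12.
Obafemi is living and takes 1/12.
Ebele predeceased; the 1/6 allotted to Ebele's branch passes to Ebele's issue by representation.
The 1/6 is divided into 3 equal shares of 1/18 among Segun, Zainab, Chidinma.
Segun is living and takes 1/18.
Zainab predeceased; the 1/18 allotted to Zainab's branch passes to Zainab's issue by representation.
The 1/18 is divided into 2 equal shares of 1/36 among Abiodun, Ronke.
Abiodun is living and takes 1/36.
Ronke is living and takes 1/36.
Chidinma is living and takes 1/18.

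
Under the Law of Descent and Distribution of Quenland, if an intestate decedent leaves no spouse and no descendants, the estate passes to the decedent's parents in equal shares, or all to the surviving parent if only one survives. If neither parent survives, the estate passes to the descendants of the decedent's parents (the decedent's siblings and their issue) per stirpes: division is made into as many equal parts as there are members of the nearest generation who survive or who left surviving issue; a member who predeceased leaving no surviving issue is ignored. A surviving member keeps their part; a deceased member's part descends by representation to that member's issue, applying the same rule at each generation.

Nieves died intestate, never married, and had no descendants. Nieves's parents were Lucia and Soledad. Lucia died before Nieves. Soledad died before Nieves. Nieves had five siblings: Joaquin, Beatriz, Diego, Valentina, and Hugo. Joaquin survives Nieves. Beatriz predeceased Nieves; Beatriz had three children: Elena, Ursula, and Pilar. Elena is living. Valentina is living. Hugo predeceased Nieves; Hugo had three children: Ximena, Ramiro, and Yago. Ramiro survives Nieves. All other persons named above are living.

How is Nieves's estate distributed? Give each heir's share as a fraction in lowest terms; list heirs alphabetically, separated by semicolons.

Diego 1/5; Elena 1/15; Joaquin 1/5; Pilar 1/15; Ramiro 1/15; Ursula 1/15; Valentina 1/5; Ximena 1/15; Yago 1/15

Neither parent survives and there are no descendants, so the estate passes to Nieves's siblings and their issue per stirpes.
The estate is divided into 5 equal shares of 1/5 among Joaquin, Beatriz, Diego, Valentina, Hugo.
Joaquin is living and takes 1/5.
Beatriz predeceased; the 1/5 allotted to Beatriz's branch passes to Beatriz's issue by representation.
The 1/5 is divided into 3 equal shares of 1/15 among Elena, Ursula, Pilar.
Elena is living and takes 1/15.
Ursula is living and takes 1/15.
Pilar is living and takes 1/15.
Diego is living and takes 1/5.
Valentina is living and takes 1/5.
Hugo predeceased; the 1/5 allotted to Hugo's branch passes to Hugo's issue by representation.
The 1/5 is divided into 3 equal shares of 1/15 among Ximena, Ramiro, Yago.
Ximena is living and takes 1/15.
Ramiro is living and takes 1/15.
Yago is living and takes 1/15.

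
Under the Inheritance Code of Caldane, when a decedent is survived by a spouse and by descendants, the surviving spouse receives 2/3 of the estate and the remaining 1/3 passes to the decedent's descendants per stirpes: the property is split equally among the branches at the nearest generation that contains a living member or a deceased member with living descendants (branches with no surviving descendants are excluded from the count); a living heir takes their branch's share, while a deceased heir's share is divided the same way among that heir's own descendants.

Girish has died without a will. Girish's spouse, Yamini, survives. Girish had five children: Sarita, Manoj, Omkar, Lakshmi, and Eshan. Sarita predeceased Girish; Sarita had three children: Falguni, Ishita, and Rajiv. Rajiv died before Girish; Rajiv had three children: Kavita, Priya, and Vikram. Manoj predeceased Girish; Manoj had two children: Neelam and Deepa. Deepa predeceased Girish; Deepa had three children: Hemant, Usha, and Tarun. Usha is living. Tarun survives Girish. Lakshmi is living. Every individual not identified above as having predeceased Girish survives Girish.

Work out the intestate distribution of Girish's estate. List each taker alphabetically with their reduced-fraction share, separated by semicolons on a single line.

Eshan 1/15; Falguni 1/45; Hemant 1/90; Ishita 1/45; Kavita 1/135; Lakshmi 1/15; Neelam 1/30; Omkar 1/15; Priya 1/135; Tarun 1/90; Usha 1/90; Vikram 1/135; Yamini 2/3

Yamini, as surviving spouse, takes 2/3.
The remaining 1/3 passes to Girish's descendants per stirpes.
The 1/3 is divided into 5 equal shares of 1/15 among Sarita, Manoj, Omkar, Lakshmi, Eshan.
Sarita predeceased; the 1/15 allotted to Sarita's branch passes to Sarita's issue by representation.
The 1/15 is divided into 3 equal shares of 1/45 among Falguni, Ishita, Rajiv.
Falguni is living and takes 1/45.
Ishita is living and takes 1/45.
Rajiv predeceased; the 1/45 allotted to Rajiv's branch passes to Rajiv's issue by representation.
The 1/45 is divided into 3 equal shares of 1/135 among Kavita, Priya, Vikram.
Kavita is living and takes 1/135.
Priya is living and takes 1/135.
Vikram is living and takes 1/135.
Manoj predeceased; the 1/15 allotted to Manoj's branch passes to Manoj's issue by representation.
The 1/15 is divided into 2 equal shares of 1/30 among Neelam, Deepa.
Neelam is living and takes 1/30.
Deepa predeceased; the 1/30 allotted to Deepa's branch passes to Deepa's issue by representation.
The 1/30 is divided into 3 equal shares of 1/90 among Hemant, Usha, Tarun.
Hemant is living and takes 1/90.
Usha is living and takes 1/90.
Tarun is living and takes 1/90.
Omkar is living and takes 1/15.
Lakshmi is living and takes 1/15.
Eshan is living and takes 1/15.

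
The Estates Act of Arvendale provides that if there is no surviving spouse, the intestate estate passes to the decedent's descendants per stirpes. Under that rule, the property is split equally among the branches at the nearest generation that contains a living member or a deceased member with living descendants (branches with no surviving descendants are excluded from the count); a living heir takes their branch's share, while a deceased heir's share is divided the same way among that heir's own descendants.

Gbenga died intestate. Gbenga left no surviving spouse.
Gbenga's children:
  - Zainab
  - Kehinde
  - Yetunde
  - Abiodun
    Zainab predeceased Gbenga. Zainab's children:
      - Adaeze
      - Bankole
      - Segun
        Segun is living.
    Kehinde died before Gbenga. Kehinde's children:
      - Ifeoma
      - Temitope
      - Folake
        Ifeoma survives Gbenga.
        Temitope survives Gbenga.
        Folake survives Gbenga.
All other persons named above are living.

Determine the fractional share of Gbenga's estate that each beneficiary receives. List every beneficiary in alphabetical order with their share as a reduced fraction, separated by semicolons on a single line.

There is no surviving spouse, so the entire estate passes to Gbenga's descendants per stirpes.
The estate is divided into 4 equal shares of 1/4 among Zainab, Kehinde, Yetunde, Abiodun.
Zainab predeceased; the 1/4 allotted to Zainab's branch passes to Zainab's issue by representation.
The 1/4 is divided into 3 equal shares of 1/12 among Adaeze, Bankole, Segun.
Adaeze is living and takes 1/12.
Bankole is living and takes 1/12.
Segun is living and takes 1/12.
Kehinde predeceased; the 1/4 allotted to Kehinde's branch passes to Kehinde's issue by representation.
The 1/4 is divided into 3 equal shares of 1/12 among Ifeoma, Temitope, Folake.
Ifeoma is living and takes 1/12.
Temitope is living and takes 1/12.
Folake is living and takes 1/12.
Yetunde is living and takes 1/4.
Abiodun is living and takes 1/4.

Abiodun 1/4; Adaeze 1/12; Bankole 1/12; Folake 1/12; Ifeoma 1/12; Segun 1/12; Temitope 1/12; Yetunde 1/4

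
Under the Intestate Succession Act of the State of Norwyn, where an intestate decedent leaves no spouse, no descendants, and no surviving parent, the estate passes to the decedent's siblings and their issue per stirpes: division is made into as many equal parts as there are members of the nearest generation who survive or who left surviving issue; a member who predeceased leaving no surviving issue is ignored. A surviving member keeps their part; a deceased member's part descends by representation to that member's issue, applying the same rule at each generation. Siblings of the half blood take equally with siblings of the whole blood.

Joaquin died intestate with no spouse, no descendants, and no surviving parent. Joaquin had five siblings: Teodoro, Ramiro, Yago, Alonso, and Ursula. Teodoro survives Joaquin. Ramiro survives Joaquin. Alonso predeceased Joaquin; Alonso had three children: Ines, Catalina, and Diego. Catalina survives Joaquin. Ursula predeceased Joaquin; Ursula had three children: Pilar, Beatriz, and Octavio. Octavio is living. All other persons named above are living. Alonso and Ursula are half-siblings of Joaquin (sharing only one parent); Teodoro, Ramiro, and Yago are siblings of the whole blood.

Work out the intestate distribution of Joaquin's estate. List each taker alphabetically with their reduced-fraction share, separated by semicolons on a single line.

Beatriz 1/15; Catalina 1/15; Diego 1/15; Ines 1/15; Octavio 1/15; Pilar 1/15; Ramiro 1/5; Teodoro 1/5; Yago 1/5

No spouse, descendants, or parent survives, so the estate passes to Joaquin's siblings per stirpes.
Half-blood and whole-blood siblings take equally under the stated rule.
The estate is divided into 5 equal shares of 1/5 among Teodoro, Ramiro, Yago, Alonso, Ursula.
Teodoro is living and takes 1/5.
Ramiro is living and takes 1/5.
Yago is living and takes 1/5.
Alonso predeceased; the 1/5 allotted to Alonso's branch passes to Alonso's issue by representation.
The 1/5 is divided into 3 equal shares of 1/15 among Ines, Catalina, Diego.
Ines is living and takes 1/15.
Catalina is living and takes 1/15.
Diego is living and takes 1/15.
Ursula predeceased; the 1/5 allotted to Ursula's branch passes to Ursula's issue by representation.
The 1/5 is divided into 3 equal shares of 1/15 among Pilar, Beatriz, Octavio.
Pilar is living and takes 1/15.
Beatriz is living and takes 1/15.
Octavio is living and takes 1/15.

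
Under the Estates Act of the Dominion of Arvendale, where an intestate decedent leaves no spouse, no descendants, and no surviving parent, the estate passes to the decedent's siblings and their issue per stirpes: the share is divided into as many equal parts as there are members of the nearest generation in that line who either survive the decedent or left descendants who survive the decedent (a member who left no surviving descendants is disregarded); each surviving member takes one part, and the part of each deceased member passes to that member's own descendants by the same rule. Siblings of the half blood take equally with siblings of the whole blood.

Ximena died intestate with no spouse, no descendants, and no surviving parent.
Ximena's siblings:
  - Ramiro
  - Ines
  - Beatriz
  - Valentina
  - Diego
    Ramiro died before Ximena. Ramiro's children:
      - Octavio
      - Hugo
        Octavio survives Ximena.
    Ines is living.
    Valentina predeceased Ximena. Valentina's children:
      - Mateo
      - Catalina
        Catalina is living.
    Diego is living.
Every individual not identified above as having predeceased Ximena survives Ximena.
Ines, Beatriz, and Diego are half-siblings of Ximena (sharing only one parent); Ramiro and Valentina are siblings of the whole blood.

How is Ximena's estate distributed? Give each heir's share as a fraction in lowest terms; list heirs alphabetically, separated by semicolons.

Beatriz 1/5; Catalina 1/10; Diego 1/5; Hugo 1/10; Ines 1/5; Mateo 1/10; Octavio 1/10

No spouse, descendants, or parent survives, so the estate passes to Ximena's siblings per stirpes.
Half-blood and whole-blood siblings take equally under the stated rule.
The estate is divided into 5 equal shares of 1/5 among Ramiro, Ines, Beatriz, Valentina, Diego.
Ramiro predeceased; the 1/5 allotted to Ramiro's branch passes to Ramiro's issue by representation.
The 1/5 is divided into 2 equal shares of 1/10 among Octavio, Hugo.
Octavio is living and takes 1/10.
Hugo is living and takes 1/10.
Ines is living and takes 1/5.
Beatriz is living and takes 1/5.
Valentina predeceased; the 1/5 allotted to Valentina's branch passes to Valentina's issue by representation.
The 1/5 is divided into 2 equal shares of 1/10 among Mateo, Catalina.
Mateo is living and takes 1/10.
Catalina is living and takes 1/10.
Diego is living and takes 1/5.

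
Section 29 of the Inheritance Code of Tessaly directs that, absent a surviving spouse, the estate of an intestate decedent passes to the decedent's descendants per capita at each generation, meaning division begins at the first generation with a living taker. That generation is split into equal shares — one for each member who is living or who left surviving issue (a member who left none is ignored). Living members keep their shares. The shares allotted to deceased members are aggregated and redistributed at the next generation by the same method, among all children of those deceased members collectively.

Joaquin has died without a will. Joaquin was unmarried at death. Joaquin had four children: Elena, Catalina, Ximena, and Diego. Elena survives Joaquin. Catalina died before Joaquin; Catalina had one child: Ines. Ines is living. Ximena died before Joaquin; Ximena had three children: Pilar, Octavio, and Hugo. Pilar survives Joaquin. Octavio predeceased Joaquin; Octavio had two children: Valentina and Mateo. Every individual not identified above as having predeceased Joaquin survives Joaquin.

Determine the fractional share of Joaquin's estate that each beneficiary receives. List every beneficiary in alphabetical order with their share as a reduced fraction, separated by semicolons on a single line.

There is no surviving spouse, so the entire estate passes to Joaquin's descendants per capita at each generation.
At generation 1 (Elena, Catalina, Ximena, Diego) there are 4 shares of (1)/4 = 1/4 each.
Living: Elena and Diego — each takes 1/4.
Deceased: Catalina and Ximena. Their combined 1/2 is pooled and carried to generation 2.
At generation 2 (Ines, Pilar, Octavio, Hugo) there are 4 shares of (1/2)/4 = 1/8 each.
Living: Ines, Pilar, and Hugo — each takes 1/8.
Deceased: Octavio. That 1/8 share is carried to generation 3.
At generation 3 (Valentina, Mateo) there are 2 shares of (1/8)/2 = 1/16 each.
Living: Valentina and Mateo — each takes 1/16.

Diego 1/4; Elena 1/4; Hugo 1/8; Ines 1/8; Mateo 1/16; Pilar 1/8; Valentina 1/16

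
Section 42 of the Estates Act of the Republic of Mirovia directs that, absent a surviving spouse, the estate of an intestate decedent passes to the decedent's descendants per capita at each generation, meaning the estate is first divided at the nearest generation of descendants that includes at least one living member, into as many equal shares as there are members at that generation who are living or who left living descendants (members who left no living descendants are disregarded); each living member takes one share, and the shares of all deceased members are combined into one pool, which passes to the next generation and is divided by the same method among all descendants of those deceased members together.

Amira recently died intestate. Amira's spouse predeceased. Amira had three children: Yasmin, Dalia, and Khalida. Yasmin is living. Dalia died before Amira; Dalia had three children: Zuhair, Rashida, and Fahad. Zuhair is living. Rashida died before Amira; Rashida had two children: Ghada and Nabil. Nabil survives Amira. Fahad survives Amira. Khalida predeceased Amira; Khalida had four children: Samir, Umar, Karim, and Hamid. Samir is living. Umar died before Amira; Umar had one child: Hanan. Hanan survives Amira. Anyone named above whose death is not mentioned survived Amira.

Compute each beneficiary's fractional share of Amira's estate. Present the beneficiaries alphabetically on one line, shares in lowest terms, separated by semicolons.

There is no surviving spouse, so the entire estate passes to Amira's descendants per capita at each generation.
At generation 1 (Yasmin, Dalia, Khalida) there are 3 shares of (1)/3 = 1/3 each.
Living: Yasmin — each takes 1/3.
Deceased: Dalia and Khalida. Their combined 2/3 is pooled and carried to generation 2.
At generation 2 (Zuhair, Rashida, Fahad, Samir, Umar, Karim, Hamid) there are 7 shares of (2/3)/7 = 2/21 each.
Living: Zuhair, Fahad, Samir, Karim, and Hamid — each takes 2/21.
Deceased: Rashida and Umar. Their combined 4/21 is pooled and carried to generation 3.
At generation 3 (Ghada, Nabil, Hanan) there are 3 shares of (4/21)/3 = 4/63 each.
Living: Ghada, Nabil, and Hanan — each takes 4/63.

Fahad 2/21; Ghada 4/63; Hamid 2/21; Hanan 4/63; Karim 2/21; Nabil 4/63; Samir 2/21; Yasmin 1/3; Zuhair 2/21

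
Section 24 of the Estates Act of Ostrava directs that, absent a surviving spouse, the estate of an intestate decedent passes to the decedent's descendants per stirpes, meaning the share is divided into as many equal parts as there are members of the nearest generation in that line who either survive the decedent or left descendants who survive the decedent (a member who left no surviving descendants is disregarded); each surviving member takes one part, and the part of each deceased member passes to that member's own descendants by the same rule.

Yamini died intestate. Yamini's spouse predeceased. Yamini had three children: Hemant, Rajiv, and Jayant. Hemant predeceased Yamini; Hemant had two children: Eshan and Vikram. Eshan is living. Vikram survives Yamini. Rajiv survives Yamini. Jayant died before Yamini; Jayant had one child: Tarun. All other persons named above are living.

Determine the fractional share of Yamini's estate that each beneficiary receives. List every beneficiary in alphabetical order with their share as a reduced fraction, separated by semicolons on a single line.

There is no surviving spouse, so the entire estate passes to Yamini's descendants per stirpes.
The estate is divided into 3 equal shares of 1/3 among Hemant, Rajiv, Jayant.
Hemant predeceased; the 1/3 allotted to Hemant's branch passes to Hemant's issue by representation.
The 1/3 is divided into 2 equal shares of 1/6 among Eshan, Vikram.
Eshan is living and takes 1/6.
Vikram is living and takes 1/6.
Rajiv is living and takes 1/3.
Jayant predeceased; the 1/3 allotted to Jayant's branch passes to Jayant's issue by representation.
Tarun is the sole taker at this level and receives the full 1/3.

Eshan 1/6; Rajiv 1/3; Tarun 1/3; Vikram 1/6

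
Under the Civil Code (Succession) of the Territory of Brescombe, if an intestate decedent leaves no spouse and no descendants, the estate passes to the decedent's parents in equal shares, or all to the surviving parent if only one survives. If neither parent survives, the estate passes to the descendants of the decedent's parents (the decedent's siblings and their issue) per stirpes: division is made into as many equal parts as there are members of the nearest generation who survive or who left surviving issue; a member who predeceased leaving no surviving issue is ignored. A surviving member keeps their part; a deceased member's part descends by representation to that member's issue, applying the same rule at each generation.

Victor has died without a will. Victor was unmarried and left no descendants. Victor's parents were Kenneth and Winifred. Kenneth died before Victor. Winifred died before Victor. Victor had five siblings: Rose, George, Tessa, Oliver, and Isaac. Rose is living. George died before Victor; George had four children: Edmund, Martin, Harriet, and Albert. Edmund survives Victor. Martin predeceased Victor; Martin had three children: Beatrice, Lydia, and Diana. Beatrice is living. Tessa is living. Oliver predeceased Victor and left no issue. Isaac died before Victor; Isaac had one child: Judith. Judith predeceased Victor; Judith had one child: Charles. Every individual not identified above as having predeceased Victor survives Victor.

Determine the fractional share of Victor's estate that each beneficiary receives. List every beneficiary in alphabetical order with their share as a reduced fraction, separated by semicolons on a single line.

Albert 1/16; Beatrice 1/48; Charles 1/4; Diana 1/48; Edmund 1/16; Harriet 1/16; Lydia 1/48; Rose 1/4; Tessa 1/4

Neither parent survives and there are no descendants, so the estate passes to Victor's siblings and their issue per stirpes.
Oliver left no surviving issue, so that branch lapses and is disregarded.
The estate is divided into 4 equal shares of 1/4 among Rose, George, Tessa, Isaac.
Rose is living and takes 1/4.
George predeceased; the 1/4 allotted to George's branch passes to George's issue by representation.
The 1/4 is divided into 4 equal shares of 1/16 among Edmund, Martin, Harriet, Albert.
Edmund is living and takes 1/16.
Martin predeceased; the 1/16 allotted to Martin's branch passes to Martin's issue by representation.
The 1/16 is divided into 3 equal shares of 1/48 among Beatrice, Lydia, Diana.
Beatrice is living and takes 1/48.
Lydia is living and takes 1/48.
Diana is living and takes 1/48.
Harriet is living and takes 1/16.
Albert is living and takes 1/16.
Tessa is living and takes 1/4.
Isaac predeceased; the 1/4 allotted to Isaac's branch passes to Isaac's issue by representation.
Judith's line is the sole branch at this level, so the full 1/4 passes to Judith's issue by representation.
Charles is the sole taker at this level and receives the full 1/4.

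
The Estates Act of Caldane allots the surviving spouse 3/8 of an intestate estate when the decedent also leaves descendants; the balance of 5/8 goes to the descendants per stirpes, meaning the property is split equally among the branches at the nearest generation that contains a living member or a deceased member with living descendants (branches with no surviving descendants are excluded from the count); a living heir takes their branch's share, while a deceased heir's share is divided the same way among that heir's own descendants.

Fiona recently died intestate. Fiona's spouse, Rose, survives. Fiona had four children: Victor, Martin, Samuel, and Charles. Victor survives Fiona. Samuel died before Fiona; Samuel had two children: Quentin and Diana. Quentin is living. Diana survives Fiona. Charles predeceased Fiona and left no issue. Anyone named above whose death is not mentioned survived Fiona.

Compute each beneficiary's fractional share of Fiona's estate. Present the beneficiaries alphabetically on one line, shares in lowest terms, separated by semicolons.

Rose, as surviving spouse, takes 3/8.
The remaining 5/8 passes to Fiona's descendants per stirpes.
Charles left no surviving issue, so that branch lapses and is disregarded.
The 5/8 is divided into 3 equal shares of 5/24 among Victor, Martin, Samuel.
Victor is living and takes 5/24.
Martin is living and takes 5/24.
Samuel predeceased; the 5/24 allotted to Samuel's branch passes to Samuel's issue by representation.
The 5/24 is divided into 2 equal shares of 5/48 among Quentin, Diana.
Quentin is living and takes 5/48.
Diana is living and takes 5/48.

Diana 5/48; Martin 5/24; Quentin 5/48; Rose 3/8; Victor 5/24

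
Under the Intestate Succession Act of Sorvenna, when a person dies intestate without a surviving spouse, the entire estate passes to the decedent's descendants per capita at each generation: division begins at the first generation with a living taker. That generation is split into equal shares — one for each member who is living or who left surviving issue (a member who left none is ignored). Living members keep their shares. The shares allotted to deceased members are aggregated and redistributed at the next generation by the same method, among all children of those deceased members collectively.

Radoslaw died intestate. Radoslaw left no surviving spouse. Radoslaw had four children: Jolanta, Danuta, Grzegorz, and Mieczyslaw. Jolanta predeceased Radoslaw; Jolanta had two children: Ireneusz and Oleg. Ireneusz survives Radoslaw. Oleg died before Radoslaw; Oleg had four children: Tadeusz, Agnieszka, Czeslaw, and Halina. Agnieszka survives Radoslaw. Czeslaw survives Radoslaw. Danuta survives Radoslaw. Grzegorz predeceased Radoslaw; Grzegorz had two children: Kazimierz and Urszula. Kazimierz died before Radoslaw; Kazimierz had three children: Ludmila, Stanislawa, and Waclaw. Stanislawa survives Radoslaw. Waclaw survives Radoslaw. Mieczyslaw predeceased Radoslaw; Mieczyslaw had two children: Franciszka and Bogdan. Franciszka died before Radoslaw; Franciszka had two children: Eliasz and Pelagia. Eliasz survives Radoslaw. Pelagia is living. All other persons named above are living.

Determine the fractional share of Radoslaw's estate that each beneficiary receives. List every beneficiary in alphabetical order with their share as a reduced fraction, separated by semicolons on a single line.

There is no surviving spouse, so the entire estate passes to Radoslaw's descendants per capita at each generation.
At generation 1 (Jolanta, Danuta, Grzegorz, Mieczyslaw) there are 4 shares of (1)/4 = 1/4 each.
Living: Danuta — each takes 1/4.
Deceased: Jolanta, Grzegorz, and Mieczyslaw. Their combined 3/4 is pooled and carried to generation 2.
At generation 2 (Ireneusz, Oleg, Kazimierz, Urszula, Franciszka, Bogdan) there are 6 shares of (3/4)/6 = 1/8 each.
Living: Ireneusz, Urszula, and Bogdan — each takes 1/8.
Deceased: Oleg, Kazimierz, and Franciszka. Their combined 3/8 is pooled and carried to generation 3.
At generation 3 (Tadeusz, Agnieszka, Czeslaw, Halina, Ludmila, Stanislawa, Waclaw, Eliasz, Pelagia) there are 9 shares of (3/8)/9 = 1/24 each.
Living: Tadeusz, Agnieszka, Czeslaw, Halina, Ludmila, Stanislawa, Waclaw, Eliasz, and Pelagia — each takes 1/24.

Agnieszka 1/24; Bogdan 1/8; Czeslaw 1/24; Danuta 1/4; Eliasz 1/24; Halina 1/24; Ireneusz 1/8; Ludmila 1/24; Pelagia 1/24; Stanislawa 1/24; Tadeusz 1/24; Urszula 1/8; Waclaw 1/24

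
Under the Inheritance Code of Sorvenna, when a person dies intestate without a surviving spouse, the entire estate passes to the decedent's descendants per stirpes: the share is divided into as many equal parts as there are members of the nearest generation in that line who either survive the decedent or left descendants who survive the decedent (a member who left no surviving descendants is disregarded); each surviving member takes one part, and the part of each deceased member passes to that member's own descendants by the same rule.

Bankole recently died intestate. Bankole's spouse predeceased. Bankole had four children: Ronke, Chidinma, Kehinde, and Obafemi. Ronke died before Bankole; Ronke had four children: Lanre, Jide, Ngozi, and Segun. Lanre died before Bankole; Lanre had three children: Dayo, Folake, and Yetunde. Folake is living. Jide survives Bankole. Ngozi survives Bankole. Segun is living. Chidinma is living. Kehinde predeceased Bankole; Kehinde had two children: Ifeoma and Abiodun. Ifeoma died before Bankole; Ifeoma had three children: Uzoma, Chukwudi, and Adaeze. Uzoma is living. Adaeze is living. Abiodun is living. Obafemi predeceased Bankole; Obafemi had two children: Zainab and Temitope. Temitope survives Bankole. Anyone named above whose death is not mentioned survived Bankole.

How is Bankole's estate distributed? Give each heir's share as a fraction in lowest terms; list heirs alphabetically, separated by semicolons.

Abiodun 1/8; Adaeze 1/24; Chidinma 1/4; Chukwudi 1/24; Dayo 1/48; Folake 1/48; Jide 1/16; Ngozi 1/16; Segun 1/16; Temitope 1/8; Uzoma 1/24; Yetunde 1/48; Zainab 1/8

There is no surviving spouse, so the entire estate passes to Bankole's descendants per stirpes.
The estate is divided into 4 equal shares of 1/4 among Ronke, Chidinma, Kehinde, Obafemi.
Ronke predeceased; the 1/4 allotted to Ronke's branch passes to Ronke's issue by representation.
The 1/4 is divided into 4 equal shares of 1/16 among Lanre, Jide, Ngozi, Segun.
Lanre predeceased; the 1/16 allotted to Lanre's branch passes to Lanre's issue by representation.
The 1/16 is divided into 3 equal shares of 1/48 among Dayo, Folake, Yetunde.
Dayo is living and takes 1/48.
Folake is living and takes 1/48.
Yetunde is living and takes 1/48.
Jide is living and takes 1/16.
Ngozi is living and takes 1/16.
Segun is living and takes 1/16.
Chidinma is living and takes 1/4.
Kehinde predeceased; the 1/4 allotted to Kehinde's branch passes to Kehinde's issue by representation.
The 1/4 is divided into 2 equal shares of 1/8 among Ifeoma, Abiodun.
Ifeoma predeceased; the 1/8 allotted to Ifeoma's branch passes to Ifeoma's issue by representation.
The 1/8 is divided into 3 equal shares of 1/24 among Uzoma, Chukwudi, Adaeze.
Uzoma is living and takes 1/24.
Chukwudi is living and takes 1/24.
Adaeze is living and takes 1/24.
Abiodun is living and takes 1/8.
Obafemi predeceased; the 1/4 allotted to Obafemi's branch passes to Obafemi's issue by representation.
The 1/4 is divided into 2 equal shares of 1/8 among Zainab, Temitope.
Zainab is living and takes 1/8.
Temitope is living and takes 1/8.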